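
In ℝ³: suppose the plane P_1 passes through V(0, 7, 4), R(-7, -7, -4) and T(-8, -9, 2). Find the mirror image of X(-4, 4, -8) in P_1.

VR = (-7, -14, -8), VT = (-8, -16, -2); a normal to P_1 is VR × VT = (-100, 50, 0).
Using V: P_1 has equation -100x + 50y = 350.
λ = (n·X − d)/|n|² = (600 − 350)/12500 = 1/50.
Reflection = X − 2λn = (-4, 4, -8) − (1/25)·(-100, 50, 0) = (0, 2, -8).

(0, 2, -8)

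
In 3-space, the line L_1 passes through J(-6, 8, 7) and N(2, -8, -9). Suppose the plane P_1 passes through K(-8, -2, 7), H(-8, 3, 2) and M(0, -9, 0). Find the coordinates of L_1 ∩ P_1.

A direction vector for L_1 is N − J = (8, -16, -16).
KH = (0, 5, -5), KM = (8, -7, -7); a normal to P_1 is KH × KM = (-70, -40, -40).
Using K: P_1 has equation -70x - 40y - 40z = 360.
Substitute r = (-6, 8, 7) + t(8, -16, -16) into the plane: -180 + 720t = 360, so t = 3/4.
Intersection: (-6, 8, 7) + (3/4)·(8, -16, -16) = (0, -4, -5).

(0, -4, -5)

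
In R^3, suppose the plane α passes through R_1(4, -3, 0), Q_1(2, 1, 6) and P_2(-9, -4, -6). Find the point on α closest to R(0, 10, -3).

(-2, 0, 3)

R_1Q_1 = (-2, 4, 6), R_1P_2 = (-13, -1, -6); a normal to α is R_1Q_1 × R_1P_2 = (-18, -90, 54).
Using R_1: α has equation -18x - 90y + 54z = 198.
Foot = R − λn with λ = (n·R − d)/|n|² = (-1062 − 198)/11340 = -1/9.
Foot = (0, 10, -3) − (-1/9)·(-18, -90, 54) = (-2, 0, 3).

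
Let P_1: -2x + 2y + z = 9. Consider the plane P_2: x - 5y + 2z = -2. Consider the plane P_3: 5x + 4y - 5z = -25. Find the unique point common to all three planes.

(-4, 0, 1)

Solving the 3×3 linear system -2x + 2y + z = 9, x - 5y + 2z = -2, 5x + 4y - 5z = -25 (e.g. by elimination or Cramer's rule, determinant = 25) gives (-4, 0, 1).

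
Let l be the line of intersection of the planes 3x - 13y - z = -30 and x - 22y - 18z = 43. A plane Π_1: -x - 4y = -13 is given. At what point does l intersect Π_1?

Direction of l: (3, -13, -1) × (1, -22, -18) = (212, 53, -53).
A point on l: solving the two plane equations with x = 17 gives (17, 7, -10).
Substitute r = (17, 7, -10) + t(212, 53, -53) into the plane: -45 + (-424)t = -13, so t = -4/53.
Intersection: (17, 7, -10) + (-4/53)·(212, 53, -53) = (1, 3, -6).

(1, 3, -6)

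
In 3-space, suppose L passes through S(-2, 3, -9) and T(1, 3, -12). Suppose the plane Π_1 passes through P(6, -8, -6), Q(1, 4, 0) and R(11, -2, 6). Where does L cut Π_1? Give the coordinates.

(-4, 3, -7)

A direction vector for L is T − S = (3, 0, -3).
PQ = (-5, 12, 6), PR = (5, 6, 12); a normal to Π_1 is PQ × PR = (108, 90, -90).
Using P: Π_1 has equation 108x + 90y - 90z = 468.
Substitute r = (-2, 3, -9) + t(3, 0, -3) into the plane: 864 + 594t = 468, so t = -2/3.
Intersection: (-2, 3, -9) + (-2/3)·(3, 0, -3) = (-4, 3, -7).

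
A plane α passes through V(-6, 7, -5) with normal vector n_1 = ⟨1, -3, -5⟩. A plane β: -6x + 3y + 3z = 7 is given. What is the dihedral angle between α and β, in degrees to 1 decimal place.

46.4

α: n_1·r = n_1·V gives x - 3y - 5z = -2.
cos θ = |n₁·n₂| / (|n₁||n₂|) = |-30| / (√35 · √54).
θ = arccos(0.69007) ≈ 46.4°.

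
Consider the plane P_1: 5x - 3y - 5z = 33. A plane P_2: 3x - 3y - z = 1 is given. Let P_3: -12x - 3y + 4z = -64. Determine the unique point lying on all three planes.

Solving the 3×3 linear system 5x - 3y - 5z = 33, 3x - 3y - z = 1, -12x - 3y + 4z = -64 (e.g. by elimination or Cramer's rule, determinant = 150) gives (2, 4, -7).

(2, 4, -7)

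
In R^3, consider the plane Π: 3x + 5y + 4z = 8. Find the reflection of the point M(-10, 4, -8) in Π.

(-4, 14, 0)

λ = (n·M − d)/|n|² = (-42 − 8)/50 = -1.
Reflection = M − 2λn = (-10, 4, -8) − (-2)·(3, 5, 4) = (-4, 14, 0).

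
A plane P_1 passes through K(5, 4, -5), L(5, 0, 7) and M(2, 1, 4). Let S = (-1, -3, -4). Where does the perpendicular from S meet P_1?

(-1, 3, -2)

KL = (0, -4, 12), KM = (-3, -3, 9); a normal to P_1 is KL × KM = (0, -36, -12).
Using K: P_1 has equation -36y - 12z = -84.
Foot = S − λn with λ = (n·S − d)/|n|² = (156 − (-84))/1440 = 1/6.
Foot = (-1, -3, -4) − (1/6)·(0, -36, -12) = (-1, 3, -2).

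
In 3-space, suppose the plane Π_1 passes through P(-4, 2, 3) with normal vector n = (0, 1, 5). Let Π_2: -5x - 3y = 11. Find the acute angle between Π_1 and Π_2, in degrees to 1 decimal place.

Π_1: n·r = n·P gives y + 5z = 17.
cos θ = |n₁·n₂| / (|n₁||n₂|) = |-3| / (√26 · √34).
θ = arccos(0.10090) ≈ 84.2°.

84.2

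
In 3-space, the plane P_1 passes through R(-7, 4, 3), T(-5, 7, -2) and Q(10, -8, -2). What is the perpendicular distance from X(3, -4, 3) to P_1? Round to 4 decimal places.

RT = (2, 3, -5), RQ = (17, -12, -5); a normal to P_1 is RT × RQ = (-75, -75, -75).
Using R: P_1 has equation -75x - 75y - 75z = 0.
n·X − d = (-75)·(3) + (-75)·(-4) + (-75)·(3) − 0 = -150; |n| = √16875.
Distance = |-150| / √16875 = 150/√16875 ≈ 1.1547.

1.1547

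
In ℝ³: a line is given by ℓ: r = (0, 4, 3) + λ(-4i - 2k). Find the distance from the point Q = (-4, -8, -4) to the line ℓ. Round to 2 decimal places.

Taking (0, 4, 3) on ℓ with direction v = (-4, 0, -2): w = Q − (0, 4, 3) = (-4, -12, -7), and w × v = (24, 20, -48).
Distance = |w × v| / |v| = √3280 / √20 ≈ 12.81.

12.81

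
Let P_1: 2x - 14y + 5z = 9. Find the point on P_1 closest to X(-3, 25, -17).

Foot = X − λn with λ = (n·X − d)/|n|² = (-441 − 9)/225 = -2.
Foot = (-3, 25, -17) − (-2)·(2, -14, 5) = (1, -3, -7).

(1, -3, -7)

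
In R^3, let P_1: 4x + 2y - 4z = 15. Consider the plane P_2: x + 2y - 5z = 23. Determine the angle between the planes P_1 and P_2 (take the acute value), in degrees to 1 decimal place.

31.6

cos θ = |n₁·n₂| / (|n₁||n₂|) = |28| / (√36 · √30).
θ = arccos(0.85201) ≈ 31.6°.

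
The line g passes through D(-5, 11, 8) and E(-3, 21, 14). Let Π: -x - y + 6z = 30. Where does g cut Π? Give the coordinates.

A direction vector for g is E − D = (2, 10, 6).
Substitute r = (-5, 11, 8) + t(2, 10, 6) into the plane: 42 + 24t = 30, so t = -1/2.
Intersection: (-5, 11, 8) + (-1/2)·(2, 10, 6) = (-6, 6, 5).

(-6, 6, 5)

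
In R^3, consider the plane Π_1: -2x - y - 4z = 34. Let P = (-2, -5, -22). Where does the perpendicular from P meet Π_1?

Foot = P − λn with λ = (n·P − d)/|n|² = (97 − 34)/21 = 3.
Foot = (-2, -5, -22) − 3·(-2, -1, -4) = (4, -2, -10).

(4, -2, -10)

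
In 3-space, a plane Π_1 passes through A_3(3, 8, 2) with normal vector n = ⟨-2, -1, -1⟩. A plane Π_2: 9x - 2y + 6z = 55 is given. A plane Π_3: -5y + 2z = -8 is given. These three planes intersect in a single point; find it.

Π_1: n·r = n·A_3 gives -2x - y - z = -16.
Solving the 3×3 linear system -2x - y - z = -16, 9x - 2y + 6z = 55, -5y + 2z = -8 (e.g. by elimination or Cramer's rule, determinant = 11) gives (3, 4, 6).

(3, 4, 6)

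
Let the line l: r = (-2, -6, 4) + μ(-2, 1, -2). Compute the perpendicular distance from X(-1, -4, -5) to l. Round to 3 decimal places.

Taking (-2, -6, 4) on l with direction v = (-2, 1, -2): w = X − (-2, -6, 4) = (1, 2, -9), and w × v = (5, 20, 5).
Distance = |w × v| / |v| = √450 / √9 ≈ 7.071.

7.071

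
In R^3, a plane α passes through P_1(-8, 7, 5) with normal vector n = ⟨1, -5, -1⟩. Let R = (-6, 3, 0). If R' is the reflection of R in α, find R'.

(-8, 13, 2)

α: n·r = n·P_1 gives x - 5y - z = -48.
λ = (n·R − d)/|n|² = (-21 − (-48))/27 = 1.
Reflection = R − 2λn = (-6, 3, 0) − 2·(1, -5, -1) = (-8, 13, 2).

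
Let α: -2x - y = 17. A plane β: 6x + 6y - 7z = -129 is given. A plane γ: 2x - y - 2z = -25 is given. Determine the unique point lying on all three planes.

Solving the 3×3 linear system -2x - y = 17, 6x + 6y - 7z = -129, 2x - y - 2z = -25 (e.g. by elimination or Cramer's rule, determinant = 40) gives (-6, -5, 9).

(-6, -5, 9)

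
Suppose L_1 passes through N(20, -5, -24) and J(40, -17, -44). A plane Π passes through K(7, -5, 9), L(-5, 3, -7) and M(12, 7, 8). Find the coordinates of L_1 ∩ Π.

A direction vector for L_1 is J − N = (20, -12, -20).
KL = (-12, 8, -16), KM = (5, 12, -1); a normal to Π is KL × KM = (184, -92, -184).
Using K: Π has equation 184x - 92y - 184z = 92.
Substitute r = (20, -5, -24) + t(20, -12, -20) into the plane: 8556 + 8464t = 92, so t = -1.
Intersection: (20, -5, -24) + (-1)·(20, -12, -20) = (0, 7, -4).

(0, 7, -4)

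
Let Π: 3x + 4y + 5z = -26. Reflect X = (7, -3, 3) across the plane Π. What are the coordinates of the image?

(1, -11, -7)

λ = (n·X − d)/|n|² = (24 − (-26))/50 = 1.
Reflection = X − 2λn = (7, -3, 3) − 2·(3, 4, 5) = (1, -11, -7).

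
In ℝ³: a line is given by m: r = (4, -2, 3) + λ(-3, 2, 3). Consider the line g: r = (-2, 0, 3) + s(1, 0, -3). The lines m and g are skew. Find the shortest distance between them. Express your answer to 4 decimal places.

2.7530

Common perpendicular direction n = (-3, 2, 3) × (1, 0, -3) = (-6, -6, -2).
With w = (-2, 0, 3) − (4, -2, 3) = (-6, 2, 0), w · n = 24.
Distance = |w · n| / |n| = |24| / √76 ≈ 2.7530.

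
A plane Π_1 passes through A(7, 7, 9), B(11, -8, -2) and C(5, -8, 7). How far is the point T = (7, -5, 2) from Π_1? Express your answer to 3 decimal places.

1.636

AB = (4, -15, -11), AC = (-2, -15, -2); a normal to Π_1 is AB × AC = (-135, 30, -90).
Using A: Π_1 has equation -135x + 30y - 90z = -1545.
n·T − d = (-135)·(7) + (30)·(-5) + (-90)·(2) − (-1545) = 270; |n| = √27225.
Distance = |270| / √27225 = 270/√27225 ≈ 1.636.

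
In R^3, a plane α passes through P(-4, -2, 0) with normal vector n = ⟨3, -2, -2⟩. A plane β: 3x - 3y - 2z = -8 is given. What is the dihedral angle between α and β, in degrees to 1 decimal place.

α: n·r = n·P gives 3x - 2y - 2z = -8.
cos θ = |n₁·n₂| / (|n₁||n₂|) = |19| / (√17 · √22).
θ = arccos(0.98247) ≈ 10.7°.

10.7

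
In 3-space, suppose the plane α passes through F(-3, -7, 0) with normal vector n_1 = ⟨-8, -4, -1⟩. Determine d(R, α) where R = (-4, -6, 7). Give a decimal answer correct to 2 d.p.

0.33

α: n_1·r = n_1·F gives -8x - 4y - z = 52.
n·R − d = (-8)·(-4) + (-4)·(-6) + (-1)·(7) − 52 = -3; |n| = √81.
Distance = |-3| / √81 = 3/√81 ≈ 0.33.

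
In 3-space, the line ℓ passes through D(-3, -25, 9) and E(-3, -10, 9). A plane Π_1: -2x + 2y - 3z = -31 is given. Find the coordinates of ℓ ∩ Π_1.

(-3, -5, 9)

A direction vector for ℓ is E − D = (0, 15, 0).
Substitute r = (-3, -25, 9) + t(0, 15, 0) into the plane: -71 + 30t = -31, so t = 4/3.
Intersection: (-3, -25, 9) + (4/3)·(0, 15, 0) = (-3, -5, 9).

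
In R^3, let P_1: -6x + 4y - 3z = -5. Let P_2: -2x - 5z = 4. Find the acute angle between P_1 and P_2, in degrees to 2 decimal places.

50.06

cos θ = |n₁·n₂| / (|n₁||n₂|) = |27| / (√61 · √29).
θ = arccos(0.64195) ≈ 50.06°.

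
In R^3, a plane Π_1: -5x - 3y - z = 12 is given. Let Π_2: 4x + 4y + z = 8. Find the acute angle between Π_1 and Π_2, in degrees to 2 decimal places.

13.83

cos θ = |n₁·n₂| / (|n₁||n₂|) = |-33| / (√35 · √33).
θ = arccos(0.97101) ≈ 13.83°.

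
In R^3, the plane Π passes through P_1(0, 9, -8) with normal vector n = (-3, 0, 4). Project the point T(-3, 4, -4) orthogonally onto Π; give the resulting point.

(0, 4, -8)

Π: n·r = n·P_1 gives -3x + 4z = -32.
Foot = T − λn with λ = (n·T − d)/|n|² = (-7 − (-32))/25 = 1.
Foot = (-3, 4, -4) − 1·(-3, 0, 4) = (0, 4, -8).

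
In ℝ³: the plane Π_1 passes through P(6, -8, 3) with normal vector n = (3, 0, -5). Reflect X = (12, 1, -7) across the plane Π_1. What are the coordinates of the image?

(0, 1, 13)

Π_1: n·r = n·P gives 3x - 5z = 3.
λ = (n·X − d)/|n|² = (71 − 3)/34 = 2.
Reflection = X − 2λn = (12, 1, -7) − 4·(3, 0, -5) = (0, 1, 13).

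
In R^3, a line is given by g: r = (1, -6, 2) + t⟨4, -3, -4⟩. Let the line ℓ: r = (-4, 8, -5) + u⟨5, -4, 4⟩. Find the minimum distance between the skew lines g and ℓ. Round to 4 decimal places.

Common perpendicular direction n = (4, -3, -4) × (5, -4, 4) = (-28, -36, -1).
With w = (-4, 8, -5) − (1, -6, 2) = (-5, 14, -7), w · n = -357.
Distance = |w · n| / |n| = |-357| / √2081 ≈ 7.8259.

7.8259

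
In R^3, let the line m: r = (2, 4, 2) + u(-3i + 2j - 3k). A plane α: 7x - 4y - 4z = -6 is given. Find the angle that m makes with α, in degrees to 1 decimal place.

23.7

sin θ = |n·v| / (|n||v|) = |-17| / (√81 · √22) = 0.40271.
θ ≈ 23.7°.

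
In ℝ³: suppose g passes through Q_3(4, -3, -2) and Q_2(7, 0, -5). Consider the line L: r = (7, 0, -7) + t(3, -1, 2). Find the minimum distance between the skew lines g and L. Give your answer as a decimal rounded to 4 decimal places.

1.2344

A direction vector for g is Q_2 − Q_3 = (3, 3, -3).
Common perpendicular direction n = (3, 3, -3) × (3, -1, 2) = (3, -15, -12).
With w = (7, 0, -7) − (4, -3, -2) = (3, 3, -5), w · n = 24.
Distance = |w · n| / |n| = |24| / √378 ≈ 1.2344.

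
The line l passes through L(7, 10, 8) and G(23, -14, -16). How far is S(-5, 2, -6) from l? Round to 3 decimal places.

A direction vector for l is G − L = (16, -24, -24).
Taking (7, 10, 8) on l with direction v = (16, -24, -24): w = S − (7, 10, 8) = (-12, -8, -14), and w × v = (-144, -512, 416).
Distance = |w × v| / |v| = √455936 / √1408 ≈ 17.995.

17.995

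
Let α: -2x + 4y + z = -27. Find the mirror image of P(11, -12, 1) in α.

λ = (n·P − d)/|n|² = (-69 − (-27))/21 = -2.
Reflection = P − 2λn = (11, -12, 1) − (-4)·(-2, 4, 1) = (3, 4, 5).

(3, 4, 5)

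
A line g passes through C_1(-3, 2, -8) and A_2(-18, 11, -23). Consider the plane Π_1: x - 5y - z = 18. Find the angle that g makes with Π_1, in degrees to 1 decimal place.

A direction vector for g is A_2 − C_1 = (-15, 9, -15).
sin θ = |n·v| / (|n||v|) = |-45| / (√27 · √531) = 0.37582.
θ ≈ 22.1°.

22.1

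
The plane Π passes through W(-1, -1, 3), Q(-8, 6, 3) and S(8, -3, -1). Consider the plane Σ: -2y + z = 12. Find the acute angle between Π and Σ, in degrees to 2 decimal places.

87.15

WQ = (-7, 7, 0), WS = (9, -2, -4); a normal to Π is WQ × WS = (-28, -28, -49).
Using W: Π has equation -28x - 28y - 49z = -91.
cos θ = |n₁·n₂| / (|n₁||n₂|) = |7| / (√3969 · √5).
θ = arccos(0.04969) ≈ 87.15°.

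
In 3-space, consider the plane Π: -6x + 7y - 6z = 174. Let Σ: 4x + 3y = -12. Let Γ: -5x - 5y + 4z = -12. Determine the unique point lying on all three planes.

Solving the 3×3 linear system -6x + 7y - 6z = 174, 4x + 3y = -12, -5x - 5y + 4z = -12 (e.g. by elimination or Cramer's rule, determinant = -154) gives (-12, 12, -3).

(-12, 12, -3)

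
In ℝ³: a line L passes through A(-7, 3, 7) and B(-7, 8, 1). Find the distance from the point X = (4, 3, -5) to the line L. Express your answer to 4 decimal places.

A direction vector for L is B − A = (0, 5, -6).
Taking (-7, 3, 7) on L with direction v = (0, 5, -6): w = X − (-7, 3, 7) = (11, 0, -12), and w × v = (60, 66, 55).
Distance = |w × v| / |v| = √10981 / √61 ≈ 13.4170.

13.4170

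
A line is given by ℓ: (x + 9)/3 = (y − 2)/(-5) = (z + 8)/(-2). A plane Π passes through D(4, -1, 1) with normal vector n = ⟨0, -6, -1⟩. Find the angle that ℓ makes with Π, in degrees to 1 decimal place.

58.6

ℓ has direction (3, -5, -2) through (-9, 2, -8).
Π: n·r = n·D gives -6y - z = 5.
sin θ = |n·v| / (|n||v|) = |32| / (√37 · √38) = 0.85341.
θ ≈ 58.6°.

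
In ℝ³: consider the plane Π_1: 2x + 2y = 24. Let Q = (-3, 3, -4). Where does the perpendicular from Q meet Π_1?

(3, 9, -4)

Foot = Q − λn with λ = (n·Q − d)/|n|² = (0 − 24)/8 = -3.
Foot = (-3, 3, -4) − (-3)·(2, 2, 0) = (3, 9, -4).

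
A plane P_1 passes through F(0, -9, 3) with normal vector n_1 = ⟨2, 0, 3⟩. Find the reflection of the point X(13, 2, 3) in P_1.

(5, 2, -9)

P_1: n_1·r = n_1·F gives 2x + 3z = 9.
λ = (n·X − d)/|n|² = (35 − 9)/13 = 2.
Reflection = X − 2λn = (13, 2, 3) − 4·(2, 0, 3) = (5, 2, -9).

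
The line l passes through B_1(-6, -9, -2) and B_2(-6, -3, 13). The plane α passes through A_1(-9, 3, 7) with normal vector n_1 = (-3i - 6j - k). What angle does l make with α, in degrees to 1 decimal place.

A direction vector for l is B_2 − B_1 = (0, 6, 15).
α: n_1·r = n_1·A_1 gives -3x - 6y - z = 2.
sin θ = |n·v| / (|n||v|) = |-51| / (√46 · √261) = 0.46545.
θ ≈ 27.7°.

27.7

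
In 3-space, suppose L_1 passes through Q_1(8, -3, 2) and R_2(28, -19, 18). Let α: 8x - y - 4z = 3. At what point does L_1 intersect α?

(-2, 5, -6)

A direction vector for L_1 is R_2 − Q_1 = (20, -16, 16).
Substitute r = (8, -3, 2) + t(20, -16, 16) into the plane: 59 + 112t = 3, so t = -1/2.
Intersection: (8, -3, 2) + (-1/2)·(20, -16, 16) = (-2, 5, -6).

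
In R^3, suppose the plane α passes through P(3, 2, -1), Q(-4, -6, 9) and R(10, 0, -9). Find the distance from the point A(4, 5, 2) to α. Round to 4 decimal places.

PQ = (-7, -8, 10), PR = (7, -2, -8); a normal to α is PQ × PR = (84, 14, 70).
Using P: α has equation 84x + 14y + 70z = 210.
n·A − d = (84)·(4) + (14)·(5) + (70)·(2) − 210 = 336; |n| = √12152.
Distance = |336| / √12152 = 336/√12152 ≈ 3.0480.

3.0480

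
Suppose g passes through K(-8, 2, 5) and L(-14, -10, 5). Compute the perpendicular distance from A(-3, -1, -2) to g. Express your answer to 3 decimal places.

9.099

A direction vector for g is L − K = (-6, -12, 0).
Taking (-8, 2, 5) on g with direction v = (-6, -12, 0): w = A − (-8, 2, 5) = (5, -3, -7), and w × v = (-84, 42, -78).
Distance = |w × v| / |v| = √14904 / √180 ≈ 9.099.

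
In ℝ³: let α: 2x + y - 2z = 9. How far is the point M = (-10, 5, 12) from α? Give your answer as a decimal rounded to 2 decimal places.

16.00

n·M − d = (2)·(-10) + (1)·(5) + (-2)·(12) − 9 = -48; |n| = √9.
Distance = |-48| / √9 = 48/√9 ≈ 16.00.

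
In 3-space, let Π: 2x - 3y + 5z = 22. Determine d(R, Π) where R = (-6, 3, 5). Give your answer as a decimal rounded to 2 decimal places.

n·R − d = (2)·(-6) + (-3)·(3) + (5)·(5) − 22 = -18; |n| = √38.
Distance = |-18| / √38 = 18/√38 ≈ 2.92.

2.92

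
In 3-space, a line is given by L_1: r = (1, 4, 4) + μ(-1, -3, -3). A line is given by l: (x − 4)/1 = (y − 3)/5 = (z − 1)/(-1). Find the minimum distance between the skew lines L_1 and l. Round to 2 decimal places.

3.45

l has direction (1, 5, -1) through (4, 3, 1).
Common perpendicular direction n = (-1, -3, -3) × (1, 5, -1) = (18, -4, -2).
With w = (4, 3, 1) − (1, 4, 4) = (3, -1, -3), w · n = 64.
Distance = |w · n| / |n| = |64| / √344 ≈ 3.45.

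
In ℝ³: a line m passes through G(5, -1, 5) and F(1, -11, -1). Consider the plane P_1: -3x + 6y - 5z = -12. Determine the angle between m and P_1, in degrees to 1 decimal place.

A direction vector for m is F − G = (-4, -10, -6).
sin θ = |n·v| / (|n||v|) = |-18| / (√70 · √152) = 0.17450.
θ ≈ 10.0°.

10.0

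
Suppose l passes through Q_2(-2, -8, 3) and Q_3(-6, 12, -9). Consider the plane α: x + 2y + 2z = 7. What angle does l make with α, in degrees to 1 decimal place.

9.7

A direction vector for l is Q_3 − Q_2 = (-4, 20, -12).
sin θ = |n·v| / (|n||v|) = |12| / (√9 · √560) = 0.16903.
θ ≈ 9.7°.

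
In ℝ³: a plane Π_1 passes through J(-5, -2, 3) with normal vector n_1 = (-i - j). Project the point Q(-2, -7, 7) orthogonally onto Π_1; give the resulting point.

(-1, -6, 7)

Π_1: n_1·r = n_1·J gives -x - y = 7.
Foot = Q − λn with λ = (n·Q − d)/|n|² = (9 − 7)/2 = 1.
Foot = (-2, -7, 7) − 1·(-1, -1, 0) = (-1, -6, 7).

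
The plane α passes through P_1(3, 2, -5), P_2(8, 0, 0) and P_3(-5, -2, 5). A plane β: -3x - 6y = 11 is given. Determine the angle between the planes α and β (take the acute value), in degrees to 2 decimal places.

P_1P_2 = (5, -2, 5), P_1P_3 = (-8, -4, 10); a normal to α is P_1P_2 × P_1P_3 = (0, -90, -36).
Using P_1: α has equation -90y - 36z = 0.
cos θ = |n₁·n₂| / (|n₁||n₂|) = |540| / (√9396 · √45).
θ = arccos(0.83045) ≈ 33.85°.

33.85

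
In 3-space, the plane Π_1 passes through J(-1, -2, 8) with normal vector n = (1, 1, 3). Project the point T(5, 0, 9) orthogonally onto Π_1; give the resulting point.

(4, -1, 6)

Π_1: n·r = n·J gives x + y + 3z = 21.
Foot = T − λn with λ = (n·T − d)/|n|² = (32 − 21)/11 = 1.
Foot = (5, 0, 9) − 1·(1, 1, 3) = (4, -1, 6).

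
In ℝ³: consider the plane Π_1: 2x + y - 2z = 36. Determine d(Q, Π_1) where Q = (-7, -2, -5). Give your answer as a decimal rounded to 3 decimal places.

14.000

n·Q − d = (2)·(-7) + (1)·(-2) + (-2)·(-5) − 36 = -42; |n| = √9.
Distance = |-42| / √9 = 42/√9 ≈ 14.000.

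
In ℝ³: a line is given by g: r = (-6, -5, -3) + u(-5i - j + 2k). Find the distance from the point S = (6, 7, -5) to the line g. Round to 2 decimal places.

Taking (-6, -5, -3) on g with direction v = (-5, -1, 2): w = S − (-6, -5, -3) = (12, 12, -2), and w × v = (22, -14, 48).
Distance = |w × v| / |v| = √2984 / √30 ≈ 9.97.

9.97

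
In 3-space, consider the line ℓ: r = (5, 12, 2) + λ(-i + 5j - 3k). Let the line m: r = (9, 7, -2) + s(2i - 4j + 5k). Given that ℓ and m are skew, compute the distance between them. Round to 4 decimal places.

5.6435

Common perpendicular direction n = (-1, 5, -3) × (2, -4, 5) = (13, -1, -6).
With w = (9, 7, -2) − (5, 12, 2) = (4, -5, -4), w · n = 81.
Distance = |w · n| / |n| = |81| / √206 ≈ 5.6435.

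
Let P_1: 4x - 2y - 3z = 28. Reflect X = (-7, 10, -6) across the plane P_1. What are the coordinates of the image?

λ = (n·X − d)/|n|² = (-30 − 28)/29 = -2.
Reflection = X − 2λn = (-7, 10, -6) − (-4)·(4, -2, -3) = (9, 2, -18).

(9, 2, -18)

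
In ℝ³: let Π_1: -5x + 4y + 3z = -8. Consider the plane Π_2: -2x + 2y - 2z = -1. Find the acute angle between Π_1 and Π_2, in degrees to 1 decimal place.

cos θ = |n₁·n₂| / (|n₁||n₂|) = |12| / (√50 · √12).
θ = arccos(0.48990) ≈ 60.7°.

60.7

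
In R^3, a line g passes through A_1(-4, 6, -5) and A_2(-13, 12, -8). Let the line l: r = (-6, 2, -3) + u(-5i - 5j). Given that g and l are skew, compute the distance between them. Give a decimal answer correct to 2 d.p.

1.54

A direction vector for g is A_2 − A_1 = (-9, 6, -3).
Common perpendicular direction n = (-9, 6, -3) × (-5, -5, 0) = (-15, 15, 75).
With w = (-6, 2, -3) − (-4, 6, -5) = (-2, -4, 2), w · n = 120.
Distance = |w · n| / |n| = |120| / √6075 ≈ 1.54.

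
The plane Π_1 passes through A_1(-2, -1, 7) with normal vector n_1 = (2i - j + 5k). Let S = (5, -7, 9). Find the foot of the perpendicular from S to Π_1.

Π_1: n_1·r = n_1·A_1 gives 2x - y + 5z = 32.
Foot = S − λn with λ = (n·S − d)/|n|² = (62 − 32)/30 = 1.
Foot = (5, -7, 9) − 1·(2, -1, 5) = (3, -6, 4).

(3, -6, 4)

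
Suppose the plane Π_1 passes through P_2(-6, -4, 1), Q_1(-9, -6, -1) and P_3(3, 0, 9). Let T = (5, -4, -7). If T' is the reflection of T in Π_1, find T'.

P_2Q_1 = (-3, -2, -2), P_2P_3 = (9, 4, 8); a normal to Π_1 is P_2Q_1 × P_2P_3 = (-8, 6, 6).
Using P_2: Π_1 has equation -8x + 6y + 6z = 30.
λ = (n·T − d)/|n|² = (-106 − 30)/136 = -1.
Reflection = T − 2λn = (5, -4, -7) − (-2)·(-8, 6, 6) = (-11, 8, 5).

(-11, 8, 5)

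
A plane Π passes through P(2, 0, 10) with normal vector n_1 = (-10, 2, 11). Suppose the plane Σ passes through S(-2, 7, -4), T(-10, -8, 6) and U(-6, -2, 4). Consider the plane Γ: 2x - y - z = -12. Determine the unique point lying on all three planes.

Π: n_1·r = n_1·P gives -10x + 2y + 11z = 90.
ST = (-8, -15, 10), SU = (-4, -9, 8); a normal to Σ is ST × SU = (-30, 24, 12).
Using S: Σ has equation -30x + 24y + 12z = 180.
Solving the 3×3 linear system -10x + 2y + 11z = 90, -30x + 24y + 12z = 180, 2x - y - z = -12 (e.g. by elimination or Cramer's rule, determinant = -90) gives (-2, 2, 6).

(-2, 2, 6)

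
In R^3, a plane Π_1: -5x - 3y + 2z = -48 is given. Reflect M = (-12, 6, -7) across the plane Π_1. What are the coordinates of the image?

(8, 18, -15)

λ = (n·M − d)/|n|² = (28 − (-48))/38 = 2.
Reflection = M − 2λn = (-12, 6, -7) − 4·(-5, -3, 2) = (8, 18, -15).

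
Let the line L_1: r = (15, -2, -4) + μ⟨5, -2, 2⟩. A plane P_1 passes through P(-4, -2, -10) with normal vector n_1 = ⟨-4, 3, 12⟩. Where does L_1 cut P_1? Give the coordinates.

P_1: n_1·r = n_1·P gives -4x + 3y + 12z = -110.
Substitute r = (15, -2, -4) + t(5, -2, 2) into the plane: -114 + (-2)t = -110, so t = -2.
Intersection: (15, -2, -4) + (-2)·(5, -2, 2) = (5, 2, -8).

(5, 2, -8)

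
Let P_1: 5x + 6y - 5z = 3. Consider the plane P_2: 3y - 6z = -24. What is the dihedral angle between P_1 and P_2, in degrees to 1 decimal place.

cos θ = |n₁·n₂| / (|n₁||n₂|) = |48| / (√86 · √45).
θ = arccos(0.77159) ≈ 39.5°.

39.5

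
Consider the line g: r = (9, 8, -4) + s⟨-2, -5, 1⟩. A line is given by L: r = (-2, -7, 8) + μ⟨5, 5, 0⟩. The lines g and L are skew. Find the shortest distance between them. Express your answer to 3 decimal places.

9.648

Common perpendicular direction n = (-2, -5, 1) × (5, 5, 0) = (-5, 5, 15).
With w = (-2, -7, 8) − (9, 8, -4) = (-11, -15, 12), w · n = 160.
Distance = |w · n| / |n| = |160| / √275 ≈ 9.648.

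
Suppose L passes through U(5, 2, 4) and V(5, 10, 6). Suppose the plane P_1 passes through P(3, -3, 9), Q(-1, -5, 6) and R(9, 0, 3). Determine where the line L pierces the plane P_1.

A direction vector for L is V − U = (0, 8, 2).
PQ = (-4, -2, -3), PR = (6, 3, -6); a normal to P_1 is PQ × PR = (21, -42, 0).
Using P: P_1 has equation 21x - 42y = 189.
Substitute r = (5, 2, 4) + t(0, 8, 2) into the plane: 21 + (-336)t = 189, so t = -1/2.
Intersection: (5, 2, 4) + (-1/2)·(0, 8, 2) = (5, -2, 3).

(5, -2, 3)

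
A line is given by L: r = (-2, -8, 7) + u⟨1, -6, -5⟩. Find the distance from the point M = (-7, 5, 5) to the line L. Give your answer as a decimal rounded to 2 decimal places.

10.59

Taking (-2, -8, 7) on L with direction v = (1, -6, -5): w = M − (-2, -8, 7) = (-5, 13, -2), and w × v = (-77, -27, 17).
Distance = |w × v| / |v| = √6947 / √62 ≈ 10.59.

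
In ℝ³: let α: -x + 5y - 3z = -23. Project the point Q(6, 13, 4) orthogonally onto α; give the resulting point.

Foot = Q − λn with λ = (n·Q − d)/|n|² = (47 − (-23))/35 = 2.
Foot = (6, 13, 4) − 2·(-1, 5, -3) = (8, 3, 10).

(8, 3, 10)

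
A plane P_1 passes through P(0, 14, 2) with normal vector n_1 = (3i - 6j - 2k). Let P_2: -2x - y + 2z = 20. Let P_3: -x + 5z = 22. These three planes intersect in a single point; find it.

(-12, 8, 2)

P_1: n_1·r = n_1·P gives 3x - 6y - 2z = -88.
Solving the 3×3 linear system 3x - 6y - 2z = -88, -2x - y + 2z = 20, -x + 5z = 22 (e.g. by elimination or Cramer's rule, determinant = -61) gives (-12, 8, 2).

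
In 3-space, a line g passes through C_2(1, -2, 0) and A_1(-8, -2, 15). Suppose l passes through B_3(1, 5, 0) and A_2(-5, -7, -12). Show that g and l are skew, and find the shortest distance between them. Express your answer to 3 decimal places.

4.803

A direction vector for g is A_1 − C_2 = (-9, 0, 15).
A direction vector for l is A_2 − B_3 = (-6, -12, -12).
Common perpendicular direction n = (-9, 0, 15) × (-6, -12, -12) = (180, -198, 108).
With w = (1, 5, 0) − (1, -2, 0) = (0, 7, 0), w · n = -1386.
Since n ≠ 0 the lines are not parallel, and w · n = -1386 ≠ 0 so they do not intersect; hence they are skew.
Distance = |w · n| / |n| = |-1386| / √83268 ≈ 4.803.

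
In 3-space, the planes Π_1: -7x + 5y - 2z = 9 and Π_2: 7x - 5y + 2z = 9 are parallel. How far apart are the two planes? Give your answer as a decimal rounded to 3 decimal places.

Rescale Π_2 by 1/(-1): -7x + 5y - 2z = -9. Then distance = |9 − (-9)| / √78 ≈ 2.038.

2.038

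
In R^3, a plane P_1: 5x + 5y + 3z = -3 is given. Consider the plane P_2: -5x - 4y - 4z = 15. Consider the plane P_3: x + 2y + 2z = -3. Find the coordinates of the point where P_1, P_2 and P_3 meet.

Solving the 3×3 linear system 5x + 5y + 3z = -3, -5x - 4y - 4z = 15, x + 2y + 2z = -3 (e.g. by elimination or Cramer's rule, determinant = 12) gives (-3, 6, -6).

(-3, 6, -6)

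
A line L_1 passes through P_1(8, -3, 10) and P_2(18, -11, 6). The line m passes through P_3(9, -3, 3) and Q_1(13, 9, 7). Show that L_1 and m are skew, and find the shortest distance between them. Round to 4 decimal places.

A direction vector for L_1 is P_2 − P_1 = (10, -8, -4).
A direction vector for m is Q_1 − P_3 = (4, 12, 4).
Common perpendicular direction n = (10, -8, -4) × (4, 12, 4) = (16, -56, 152).
With w = (9, -3, 3) − (8, -3, 10) = (1, 0, -7), w · n = -1048.
Since n ≠ 0 the lines are not parallel, and w · n = -1048 ≠ 0 so they do not intersect; hence they are skew.
Distance = |w · n| / |n| = |-1048| / √26496 ≈ 6.4383.

6.4383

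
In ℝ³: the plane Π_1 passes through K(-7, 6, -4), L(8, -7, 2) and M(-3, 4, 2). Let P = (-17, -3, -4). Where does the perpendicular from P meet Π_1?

KL = (15, -13, 6), KM = (4, -2, 6); a normal to Π_1 is KL × KM = (-66, -66, 22).
Using K: Π_1 has equation -66x - 66y + 22z = -22.
Foot = P − λn with λ = (n·P − d)/|n|² = (1232 − (-22))/9196 = 3/22.
Foot = (-17, -3, -4) − (3/22)·(-66, -66, 22) = (-8, 6, -7).

(-8, 6, -7)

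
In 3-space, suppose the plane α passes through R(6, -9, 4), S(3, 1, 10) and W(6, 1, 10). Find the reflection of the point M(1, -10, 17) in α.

(1, 2, -3)

RS = (-3, 10, 6), RW = (0, 10, 6); a normal to α is RS × RW = (0, 18, -30).
Using R: α has equation 18y - 30z = -282.
λ = (n·M − d)/|n|² = (-690 − (-282))/1224 = -1/3.
Reflection = M − 2λn = (1, -10, 17) − (-2/3)·(0, 18, -30) = (1, 2, -3).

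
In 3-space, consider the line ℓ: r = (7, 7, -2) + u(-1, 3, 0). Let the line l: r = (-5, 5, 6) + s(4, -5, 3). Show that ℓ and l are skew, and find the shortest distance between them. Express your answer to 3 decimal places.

Common perpendicular direction n = (-1, 3, 0) × (4, -5, 3) = (9, 3, -7).
With w = (-5, 5, 6) − (7, 7, -2) = (-12, -2, 8), w · n = -170.
Since n ≠ 0 the lines are not parallel, and w · n = -170 ≠ 0 so they do not intersect; hence they are skew.
Distance = |w · n| / |n| = |-170| / √139 ≈ 14.419.

14.419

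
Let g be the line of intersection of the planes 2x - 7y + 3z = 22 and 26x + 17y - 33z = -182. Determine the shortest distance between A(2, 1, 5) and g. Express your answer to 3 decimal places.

Direction of g: (2, -7, 3) × (26, 17, -33) = (180, 144, 216).
A point on g: solving the two plane equations with x = -5 gives (-5, -5, -1).
Taking (-5, -5, -1) on g with direction v = (180, 144, 216): w = A − (-5, -5, -1) = (7, 6, 6), and w × v = (432, -432, -72).
Distance = |w × v| / |v| = √378432 / √99792 ≈ 1.947.

1.947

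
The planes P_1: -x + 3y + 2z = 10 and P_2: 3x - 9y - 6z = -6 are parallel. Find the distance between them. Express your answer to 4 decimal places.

2.1381

Rescale P_2 by 1/(-3): -x + 3y + 2z = 2. Then distance = |10 − 2| / √14 ≈ 2.1381.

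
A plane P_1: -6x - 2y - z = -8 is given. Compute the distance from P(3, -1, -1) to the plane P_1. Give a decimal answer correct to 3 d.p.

1.093

n·P − d = (-6)·(3) + (-2)·(-1) + (-1)·(-1) − (-8) = -7; |n| = √41.
Distance = |-7| / √41 = 7/√41 ≈ 1.093.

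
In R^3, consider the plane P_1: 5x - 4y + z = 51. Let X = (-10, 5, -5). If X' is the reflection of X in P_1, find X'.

λ = (n·X − d)/|n|² = (-75 − 51)/42 = -3.
Reflection = X − 2λn = (-10, 5, -5) − (-6)·(5, -4, 1) = (20, -19, 1).

(20, -19, 1)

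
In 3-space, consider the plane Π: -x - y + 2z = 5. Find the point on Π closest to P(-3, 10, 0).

(-5, 8, 4)

Foot = P − λn with λ = (n·P − d)/|n|² = (-7 − 5)/6 = -2.
Foot = (-3, 10, 0) − (-2)·(-1, -1, 2) = (-5, 8, 4).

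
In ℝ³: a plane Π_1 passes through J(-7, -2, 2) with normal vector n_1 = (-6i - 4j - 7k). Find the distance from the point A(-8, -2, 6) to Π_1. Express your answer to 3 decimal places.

Π_1: n_1·r = n_1·J gives -6x - 4y - 7z = 36.
n·A − d = (-6)·(-8) + (-4)·(-2) + (-7)·(6) − 36 = -22; |n| = √101.
Distance = |-22| / √101 = 22/√101 ≈ 2.189.

2.189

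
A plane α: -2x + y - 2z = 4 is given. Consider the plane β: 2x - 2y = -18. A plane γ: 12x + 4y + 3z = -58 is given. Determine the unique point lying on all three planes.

Solving the 3×3 linear system -2x + y - 2z = 4, 2x - 2y = -18, 12x + 4y + 3z = -58 (e.g. by elimination or Cramer's rule, determinant = -58) gives (-7, 2, 6).

(-7, 2, 6)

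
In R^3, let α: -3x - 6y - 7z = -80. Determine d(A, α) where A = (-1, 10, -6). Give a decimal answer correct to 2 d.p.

6.70

n·A − d = (-3)·(-1) + (-6)·(10) + (-7)·(-6) − (-80) = 65; |n| = √94.
Distance = |65| / √94 = 65/√94 ≈ 6.70.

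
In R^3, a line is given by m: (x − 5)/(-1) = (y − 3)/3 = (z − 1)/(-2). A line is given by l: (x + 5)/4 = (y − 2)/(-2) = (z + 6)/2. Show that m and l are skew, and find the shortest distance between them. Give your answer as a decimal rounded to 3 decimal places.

m has direction (-1, 3, -2) through (5, 3, 1).
l has direction (4, -2, 2) through (-5, 2, -6).
Common perpendicular direction n = (-1, 3, -2) × (4, -2, 2) = (2, -6, -10).
With w = (-5, 2, -6) − (5, 3, 1) = (-10, -1, -7), w · n = 56.
Since n ≠ 0 the lines are not parallel, and w · n = 56 ≠ 0 so they do not intersect; hence they are skew.
Distance = |w · n| / |n| = |56| / √140 ≈ 4.733.

4.733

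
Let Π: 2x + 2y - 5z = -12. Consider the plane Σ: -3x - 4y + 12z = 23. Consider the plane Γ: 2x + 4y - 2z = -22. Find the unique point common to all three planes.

(-1, -5, 0)

Solving the 3×3 linear system 2x + 2y - 5z = -12, -3x - 4y + 12z = 23, 2x + 4y - 2z = -22 (e.g. by elimination or Cramer's rule, determinant = -24) gives (-1, -5, 0).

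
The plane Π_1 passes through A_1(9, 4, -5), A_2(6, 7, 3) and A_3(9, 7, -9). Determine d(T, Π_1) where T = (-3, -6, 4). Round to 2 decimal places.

A_1A_2 = (-3, 3, 8), A_1A_3 = (0, 3, -4); a normal to Π_1 is A_1A_2 × A_1A_3 = (-36, -12, -9).
Using A_1: Π_1 has equation -36x - 12y - 9z = -327.
n·T − d = (-36)·(-3) + (-12)·(-6) + (-9)·(4) − (-327) = 471; |n| = √1521.
Distance = |471| / √1521 = 471/√1521 ≈ 12.08.

12.08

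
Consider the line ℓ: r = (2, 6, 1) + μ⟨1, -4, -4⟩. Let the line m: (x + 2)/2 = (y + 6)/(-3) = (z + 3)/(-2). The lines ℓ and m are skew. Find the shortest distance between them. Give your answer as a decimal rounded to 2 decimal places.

7.75

m has direction (2, -3, -2) through (-2, -6, -3).
Common perpendicular direction n = (1, -4, -4) × (2, -3, -2) = (-4, -6, 5).
With w = (-2, -6, -3) − (2, 6, 1) = (-4, -12, -4), w · n = 68.
Distance = |w · n| / |n| = |68| / √77 ≈ 7.75.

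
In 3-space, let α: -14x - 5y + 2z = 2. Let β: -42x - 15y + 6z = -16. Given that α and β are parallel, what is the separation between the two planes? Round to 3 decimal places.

Rescale β by 1/3: -14x - 5y + 2z = -16/3. Then distance = |2 − (-16/3)| / √225 ≈ 0.489.

0.489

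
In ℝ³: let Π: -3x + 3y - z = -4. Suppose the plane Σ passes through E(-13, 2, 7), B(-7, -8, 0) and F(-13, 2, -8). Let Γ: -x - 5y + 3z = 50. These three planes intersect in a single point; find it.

(-7, -8, 1)

EB = (6, -10, -7), EF = (0, 0, -15); a normal to Σ is EB × EF = (150, 90, 0).
Using E: Σ has equation 150x + 90y = -1770.
Solving the 3×3 linear system -3x + 3y - z = -4, 150x + 90y = -1770, -x - 5y + 3z = 50 (e.g. by elimination or Cramer's rule, determinant = -1500) gives (-7, -8, 1).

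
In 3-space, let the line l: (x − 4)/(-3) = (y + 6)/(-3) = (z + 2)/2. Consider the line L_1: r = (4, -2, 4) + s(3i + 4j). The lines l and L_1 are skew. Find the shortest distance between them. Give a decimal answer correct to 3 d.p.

0.575

l has direction (-3, -3, 2) through (4, -6, -2).
Common perpendicular direction n = (-3, -3, 2) × (3, 4, 0) = (-8, 6, -3).
With w = (4, -2, 4) − (4, -6, -2) = (0, 4, 6), w · n = 6.
Distance = |w · n| / |n| = |6| / √109 ≈ 0.575.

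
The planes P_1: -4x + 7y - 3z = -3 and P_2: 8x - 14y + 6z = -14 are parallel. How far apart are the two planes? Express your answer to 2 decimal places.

Rescale P_2 by 1/(-2): -4x + 7y - 3z = 7. Then distance = |-3 − 7| / √74 ≈ 1.16.

1.16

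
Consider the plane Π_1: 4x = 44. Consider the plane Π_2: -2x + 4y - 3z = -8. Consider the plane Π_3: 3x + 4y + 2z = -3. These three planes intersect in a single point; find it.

Solving the 3×3 linear system 4x = 44, -2x + 4y - 3z = -8, 3x + 4y + 2z = -3 (e.g. by elimination or Cramer's rule, determinant = 80) gives (11, -4, -10).

(11, -4, -10)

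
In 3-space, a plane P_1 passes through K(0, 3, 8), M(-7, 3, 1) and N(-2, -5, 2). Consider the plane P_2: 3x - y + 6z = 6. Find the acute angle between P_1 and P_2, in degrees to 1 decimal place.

69.9

KM = (-7, 0, -7), KN = (-2, -8, -6); a normal to P_1 is KM × KN = (-56, -28, 56).
Using K: P_1 has equation -56x - 28y + 56z = 364.
cos θ = |n₁·n₂| / (|n₁||n₂|) = |196| / (√7056 · √46).
θ = arccos(0.34403) ≈ 69.9°.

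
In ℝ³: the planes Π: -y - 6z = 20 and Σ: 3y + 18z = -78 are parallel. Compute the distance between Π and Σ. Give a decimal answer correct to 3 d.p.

Rescale Σ by 1/(-3): -y - 6z = 26. Then distance = |20 − 26| / √37 ≈ 0.986.

0.986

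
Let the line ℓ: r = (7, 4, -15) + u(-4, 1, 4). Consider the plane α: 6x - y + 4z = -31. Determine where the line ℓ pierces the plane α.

(3, 5, -11)

Substitute r = (7, 4, -15) + t(-4, 1, 4) into the plane: -22 + (-9)t = -31, so t = 1.
Intersection: (7, 4, -15) + 1·(-4, 1, 4) = (3, 5, -11).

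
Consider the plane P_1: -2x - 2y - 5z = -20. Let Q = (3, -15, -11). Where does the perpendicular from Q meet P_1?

(9, -9, 4)

Foot = Q − λn with λ = (n·Q − d)/|n|² = (79 − (-20))/33 = 3.
Foot = (3, -15, -11) − 3·(-2, -2, -5) = (9, -9, 4).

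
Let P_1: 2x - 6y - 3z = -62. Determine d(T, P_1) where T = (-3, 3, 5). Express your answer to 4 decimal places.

n·T − d = (2)·(-3) + (-6)·(3) + (-3)·(5) − (-62) = 23; |n| = √49.
Distance = |23| / √49 = 23/√49 ≈ 3.2857.

3.2857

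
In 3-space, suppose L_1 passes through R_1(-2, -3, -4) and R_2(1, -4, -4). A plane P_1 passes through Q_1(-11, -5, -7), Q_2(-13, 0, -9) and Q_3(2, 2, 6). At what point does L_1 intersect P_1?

(-8, -1, -4)

A direction vector for L_1 is R_2 − R_1 = (3, -1, 0).
Q_1Q_2 = (-2, 5, -2), Q_1Q_3 = (13, 7, 13); a normal to P_1 is Q_1Q_2 × Q_1Q_3 = (79, 0, -79).
Using Q_1: P_1 has equation 79x - 79z = -316.
Substitute r = (-2, -3, -4) + t(3, -1, 0) into the plane: 158 + 237t = -316, so t = -2.
Intersection: (-2, -3, -4) + (-2)·(3, -1, 0) = (-8, -1, -4).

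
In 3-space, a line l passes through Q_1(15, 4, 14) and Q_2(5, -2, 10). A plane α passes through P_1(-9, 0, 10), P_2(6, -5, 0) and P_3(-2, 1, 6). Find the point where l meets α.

(-5, -8, 6)

A direction vector for l is Q_2 − Q_1 = (-10, -6, -4).
P_1P_2 = (15, -5, -10), P_1P_3 = (7, 1, -4); a normal to α is P_1P_2 × P_1P_3 = (30, -10, 50).
Using P_1: α has equation 30x - 10y + 50z = 230.
Substitute r = (15, 4, 14) + t(-10, -6, -4) into the plane: 1110 + (-440)t = 230, so t = 2.
Intersection: (15, 4, 14) + 2·(-10, -6, -4) = (-5, -8, 6).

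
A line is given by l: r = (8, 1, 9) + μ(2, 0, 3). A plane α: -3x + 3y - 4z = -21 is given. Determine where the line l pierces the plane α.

Substitute r = (8, 1, 9) + t(2, 0, 3) into the plane: -57 + (-18)t = -21, so t = -2.
Intersection: (8, 1, 9) + (-2)·(2, 0, 3) = (4, 1, 3).

(4, 1, 3)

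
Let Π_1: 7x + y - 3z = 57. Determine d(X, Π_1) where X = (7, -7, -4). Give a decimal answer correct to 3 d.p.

n·X − d = (7)·(7) + (1)·(-7) + (-3)·(-4) − 57 = -3; |n| = √59.
Distance = |-3| / √59 = 3/√59 ≈ 0.391.

0.391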